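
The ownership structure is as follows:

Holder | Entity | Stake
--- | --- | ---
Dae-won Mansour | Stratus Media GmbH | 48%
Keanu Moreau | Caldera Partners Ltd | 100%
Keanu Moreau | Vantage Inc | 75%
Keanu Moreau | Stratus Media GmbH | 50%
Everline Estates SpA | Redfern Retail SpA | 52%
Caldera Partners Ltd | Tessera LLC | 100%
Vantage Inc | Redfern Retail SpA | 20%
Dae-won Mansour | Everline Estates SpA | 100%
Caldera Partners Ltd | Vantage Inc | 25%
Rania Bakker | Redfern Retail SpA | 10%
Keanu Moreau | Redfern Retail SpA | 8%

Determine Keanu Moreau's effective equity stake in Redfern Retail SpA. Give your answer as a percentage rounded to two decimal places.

Keanu reaches Redfern along 3 paths.
Direct stake: 8% = 8%.
Via Caldera → Vantage: 100% × 25% × 20% = 5%.
Via Vantage: 75% × 20% = 15%.
Total: 8% + 5% + 15% = 28%.
Rounded: 28.00%.

28.00%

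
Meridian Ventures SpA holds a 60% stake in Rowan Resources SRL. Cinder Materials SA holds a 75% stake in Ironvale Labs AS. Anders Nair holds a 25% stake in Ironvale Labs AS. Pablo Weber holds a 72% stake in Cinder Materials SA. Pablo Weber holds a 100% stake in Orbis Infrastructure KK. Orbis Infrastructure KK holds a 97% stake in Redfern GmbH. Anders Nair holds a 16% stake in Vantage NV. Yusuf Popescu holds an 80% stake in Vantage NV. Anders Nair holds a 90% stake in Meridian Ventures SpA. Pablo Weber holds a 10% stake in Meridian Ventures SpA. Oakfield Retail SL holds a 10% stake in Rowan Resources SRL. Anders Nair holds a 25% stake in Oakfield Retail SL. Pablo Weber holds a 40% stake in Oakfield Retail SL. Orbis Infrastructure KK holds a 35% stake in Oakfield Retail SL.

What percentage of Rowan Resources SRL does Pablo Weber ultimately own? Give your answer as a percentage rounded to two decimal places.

Pablo reaches Rowan along 3 paths.
Via Meridian: 10% × 60% = 6%.
Via Orbis → Oakfield: 100% × 35% × 10% = 3.5%.
Via Oakfield: 40% × 10% = 4%.
Total: 6% + 3.5% + 4% = 13.5%.
Rounded: 13.50%.

13.50%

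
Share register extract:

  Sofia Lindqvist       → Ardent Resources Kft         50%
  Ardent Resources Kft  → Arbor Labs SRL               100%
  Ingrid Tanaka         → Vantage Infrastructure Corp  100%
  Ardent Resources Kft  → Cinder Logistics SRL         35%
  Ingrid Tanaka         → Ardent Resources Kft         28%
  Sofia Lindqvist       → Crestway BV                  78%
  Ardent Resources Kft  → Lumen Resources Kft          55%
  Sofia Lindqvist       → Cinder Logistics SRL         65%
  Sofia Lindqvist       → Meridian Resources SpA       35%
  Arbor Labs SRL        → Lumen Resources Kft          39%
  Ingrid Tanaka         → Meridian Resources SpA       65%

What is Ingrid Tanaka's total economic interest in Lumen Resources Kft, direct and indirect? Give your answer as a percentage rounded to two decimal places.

Ingrid reaches Lumen along 2 paths.
Via Ardent: 28% × 55% = 15.4%.
Via Ardent → Arbor: 28% × 100% × 39% = 10.92%.
Total: 15.4% + 10.92% = 26.32%.

26.32%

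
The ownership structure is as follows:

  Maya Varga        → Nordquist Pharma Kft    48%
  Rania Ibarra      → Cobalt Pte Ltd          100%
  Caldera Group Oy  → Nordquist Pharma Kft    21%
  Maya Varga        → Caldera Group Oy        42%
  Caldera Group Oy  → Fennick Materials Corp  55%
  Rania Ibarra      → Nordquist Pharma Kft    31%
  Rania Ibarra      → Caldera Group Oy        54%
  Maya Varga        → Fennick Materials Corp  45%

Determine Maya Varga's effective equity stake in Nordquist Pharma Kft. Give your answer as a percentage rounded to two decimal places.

Maya reaches Nordquist along 2 paths.
Via Caldera: 42% × 21% = 8.82%.
Direct stake: 48% = 48%.
Total: 8.82% + 48% = 56.82%.

56.82%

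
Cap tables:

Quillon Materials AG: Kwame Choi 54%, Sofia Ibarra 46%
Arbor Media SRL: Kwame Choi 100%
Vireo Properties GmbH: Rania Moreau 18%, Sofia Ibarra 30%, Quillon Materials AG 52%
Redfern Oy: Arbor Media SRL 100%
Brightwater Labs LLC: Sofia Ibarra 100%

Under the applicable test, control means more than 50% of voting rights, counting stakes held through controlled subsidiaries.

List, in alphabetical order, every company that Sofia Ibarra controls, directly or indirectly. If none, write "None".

Brightwater Labs LLC

Sofia holds 100% of Brightwater, so Sofia controls Brightwater.
No other company's threshold is met.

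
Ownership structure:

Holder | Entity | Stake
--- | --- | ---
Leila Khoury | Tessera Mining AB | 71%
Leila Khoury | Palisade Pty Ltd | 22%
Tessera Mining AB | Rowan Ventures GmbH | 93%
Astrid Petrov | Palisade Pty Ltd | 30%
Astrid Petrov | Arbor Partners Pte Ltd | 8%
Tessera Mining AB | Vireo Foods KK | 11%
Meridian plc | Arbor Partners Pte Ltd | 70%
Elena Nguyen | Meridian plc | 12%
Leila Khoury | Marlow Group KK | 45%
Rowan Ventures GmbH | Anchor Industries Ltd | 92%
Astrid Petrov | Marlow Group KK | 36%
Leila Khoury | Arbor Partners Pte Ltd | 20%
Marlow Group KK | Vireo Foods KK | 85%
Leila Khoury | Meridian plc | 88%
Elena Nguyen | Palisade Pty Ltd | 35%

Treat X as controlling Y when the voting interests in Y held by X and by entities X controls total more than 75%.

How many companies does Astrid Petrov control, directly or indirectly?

0

Astrid's largest direct stake is 36% in Marlow, which does not meet the threshold.
Astrid controls 0 companies.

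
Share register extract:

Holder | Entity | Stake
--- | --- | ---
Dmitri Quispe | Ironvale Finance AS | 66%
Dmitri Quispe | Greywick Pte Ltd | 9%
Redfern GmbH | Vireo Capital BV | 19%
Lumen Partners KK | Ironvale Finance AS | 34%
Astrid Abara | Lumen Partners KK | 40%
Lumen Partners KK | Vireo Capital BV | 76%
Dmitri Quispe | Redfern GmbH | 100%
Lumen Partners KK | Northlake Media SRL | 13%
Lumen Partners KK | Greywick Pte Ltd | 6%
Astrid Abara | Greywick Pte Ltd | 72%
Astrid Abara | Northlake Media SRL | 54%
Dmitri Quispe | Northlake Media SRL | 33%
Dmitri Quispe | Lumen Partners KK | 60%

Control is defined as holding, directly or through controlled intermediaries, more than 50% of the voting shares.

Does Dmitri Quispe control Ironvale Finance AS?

Dmitri holds 60% of Lumen, so Dmitri controls Lumen.
Lumen and Dmitri together hold 34% + 66% = 100% of Ironvale, so Dmitri controls Ironvale.

Yes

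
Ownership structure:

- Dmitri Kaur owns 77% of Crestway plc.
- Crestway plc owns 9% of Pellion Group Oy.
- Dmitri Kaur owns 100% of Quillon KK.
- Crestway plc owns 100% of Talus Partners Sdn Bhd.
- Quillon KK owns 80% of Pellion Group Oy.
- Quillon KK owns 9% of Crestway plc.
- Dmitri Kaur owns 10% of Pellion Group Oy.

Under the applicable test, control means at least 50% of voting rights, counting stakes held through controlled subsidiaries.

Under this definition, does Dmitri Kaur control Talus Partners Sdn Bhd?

Yes

Dmitri holds 100% of Quillon, so Dmitri controls Quillon.
Dmitri and Quillon together hold 77% + 9% = 86% of Crestway, so Dmitri controls Crestway.
Crestway holds 100% of Talus, so Dmitri controls Talus.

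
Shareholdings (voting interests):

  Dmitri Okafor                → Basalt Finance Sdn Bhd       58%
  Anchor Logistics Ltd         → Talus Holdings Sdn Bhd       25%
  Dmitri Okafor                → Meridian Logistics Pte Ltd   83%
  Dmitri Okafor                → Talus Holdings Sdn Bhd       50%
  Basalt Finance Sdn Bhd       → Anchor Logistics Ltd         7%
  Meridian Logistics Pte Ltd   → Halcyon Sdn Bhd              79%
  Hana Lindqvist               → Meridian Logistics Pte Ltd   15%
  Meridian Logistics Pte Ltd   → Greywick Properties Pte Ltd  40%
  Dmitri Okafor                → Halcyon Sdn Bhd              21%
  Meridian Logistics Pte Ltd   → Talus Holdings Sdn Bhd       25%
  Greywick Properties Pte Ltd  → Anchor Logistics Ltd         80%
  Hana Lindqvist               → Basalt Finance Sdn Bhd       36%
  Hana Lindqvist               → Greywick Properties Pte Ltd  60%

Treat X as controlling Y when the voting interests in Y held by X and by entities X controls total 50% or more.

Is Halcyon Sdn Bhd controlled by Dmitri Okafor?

Dmitri holds 83% of Meridian, so Dmitri controls Meridian.
Meridian and Dmitri together hold 79% + 21% = 100% of Halcyon, so Dmitri controls Halcyon.

Yes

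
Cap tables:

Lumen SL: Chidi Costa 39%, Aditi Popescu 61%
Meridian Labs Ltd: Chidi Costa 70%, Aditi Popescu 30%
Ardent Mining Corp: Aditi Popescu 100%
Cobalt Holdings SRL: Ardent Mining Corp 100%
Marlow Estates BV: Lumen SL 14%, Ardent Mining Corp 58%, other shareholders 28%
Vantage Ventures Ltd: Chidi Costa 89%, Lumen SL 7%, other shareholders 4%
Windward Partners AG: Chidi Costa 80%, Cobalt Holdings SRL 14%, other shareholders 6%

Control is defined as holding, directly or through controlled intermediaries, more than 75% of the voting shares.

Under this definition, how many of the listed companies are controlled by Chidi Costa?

2

Chidi holds 89% of Vantage, so Chidi controls Vantage.
Chidi holds 80% of Windward, so Chidi controls Windward.
No other company's threshold is met.
Chidi controls 2 companies.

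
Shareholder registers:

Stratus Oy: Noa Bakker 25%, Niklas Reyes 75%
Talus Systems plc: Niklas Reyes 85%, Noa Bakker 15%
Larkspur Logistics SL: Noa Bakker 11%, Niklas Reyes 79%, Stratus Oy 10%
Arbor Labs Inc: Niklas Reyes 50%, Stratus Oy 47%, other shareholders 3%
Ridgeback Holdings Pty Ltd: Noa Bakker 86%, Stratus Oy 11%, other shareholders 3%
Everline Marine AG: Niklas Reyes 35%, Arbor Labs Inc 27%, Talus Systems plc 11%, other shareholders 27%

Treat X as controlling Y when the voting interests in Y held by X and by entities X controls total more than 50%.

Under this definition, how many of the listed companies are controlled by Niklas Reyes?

5

Niklas holds 75% of Stratus, so Niklas controls Stratus.
Niklas holds 85% of Talus, so Niklas controls Talus.
Niklas and Stratus together hold 79% + 10% = 89% of Larkspur, so Niklas controls Larkspur.
Niklas and Stratus together hold 50% + 47% = 97% of Arbor, so Niklas controls Arbor.
Niklas and Arbor and Talus together hold 35% + 27% + 11% = 73% of Everline, so Niklas controls Everline.
No other company's threshold is met.
Niklas controls 5 companies.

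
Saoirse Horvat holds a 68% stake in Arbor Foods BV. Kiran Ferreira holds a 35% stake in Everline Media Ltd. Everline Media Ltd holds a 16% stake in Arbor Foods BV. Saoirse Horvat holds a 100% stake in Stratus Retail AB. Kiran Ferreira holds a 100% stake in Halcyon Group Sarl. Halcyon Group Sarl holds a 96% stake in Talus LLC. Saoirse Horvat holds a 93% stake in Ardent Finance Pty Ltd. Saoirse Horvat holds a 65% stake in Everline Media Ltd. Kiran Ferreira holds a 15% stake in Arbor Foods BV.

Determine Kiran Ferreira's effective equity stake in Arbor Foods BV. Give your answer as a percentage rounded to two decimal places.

20.60%

Kiran reaches Arbor along 2 paths.
Direct stake: 15% = 15%.
Via Everline: 35% × 16% = 5.6%.
Total: 15% + 5.6% = 20.6%.
Rounded: 20.60%.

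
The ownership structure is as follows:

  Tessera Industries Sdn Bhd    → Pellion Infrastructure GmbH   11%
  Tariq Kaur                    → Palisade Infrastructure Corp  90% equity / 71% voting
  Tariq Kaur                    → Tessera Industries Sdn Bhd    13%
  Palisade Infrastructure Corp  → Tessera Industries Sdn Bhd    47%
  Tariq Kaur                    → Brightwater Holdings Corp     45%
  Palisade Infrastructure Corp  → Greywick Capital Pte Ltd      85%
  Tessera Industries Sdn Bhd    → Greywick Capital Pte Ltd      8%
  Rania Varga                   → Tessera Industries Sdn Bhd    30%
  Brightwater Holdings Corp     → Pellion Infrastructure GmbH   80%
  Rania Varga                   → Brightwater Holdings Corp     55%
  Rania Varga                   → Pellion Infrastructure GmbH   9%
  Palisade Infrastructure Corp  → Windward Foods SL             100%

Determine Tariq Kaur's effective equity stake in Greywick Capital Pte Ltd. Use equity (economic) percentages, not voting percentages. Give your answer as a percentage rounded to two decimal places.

80.92%

Tariq reaches Greywick along 3 paths.
Via Palisade: 90% × 85% = 76.5%.
Via Palisade → Tessera: 90% × 47% × 8% = 3.384%.
Via Tessera: 13% × 8% = 1.04%.
Total: 76.5% + 3.384% + 1.04% = 80.924%.
Rounded: 80.92%.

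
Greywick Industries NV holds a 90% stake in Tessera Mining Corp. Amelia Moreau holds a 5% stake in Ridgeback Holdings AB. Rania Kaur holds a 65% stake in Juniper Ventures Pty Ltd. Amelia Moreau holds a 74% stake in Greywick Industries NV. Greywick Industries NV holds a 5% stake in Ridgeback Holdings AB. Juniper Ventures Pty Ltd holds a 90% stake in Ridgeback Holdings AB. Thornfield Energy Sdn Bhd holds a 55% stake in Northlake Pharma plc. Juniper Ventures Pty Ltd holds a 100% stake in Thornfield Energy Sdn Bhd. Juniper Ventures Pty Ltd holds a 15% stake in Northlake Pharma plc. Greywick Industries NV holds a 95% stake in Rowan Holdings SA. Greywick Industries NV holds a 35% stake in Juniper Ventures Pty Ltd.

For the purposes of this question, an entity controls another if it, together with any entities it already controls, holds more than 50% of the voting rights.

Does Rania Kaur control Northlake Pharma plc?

Yes

Rania holds 65% of Juniper, so Rania controls Juniper.
Juniper holds 100% of Thornfield, so Rania controls Thornfield.
Thornfield and Juniper together hold 55% + 15% = 70% of Northlake, so Rania controls Northlake.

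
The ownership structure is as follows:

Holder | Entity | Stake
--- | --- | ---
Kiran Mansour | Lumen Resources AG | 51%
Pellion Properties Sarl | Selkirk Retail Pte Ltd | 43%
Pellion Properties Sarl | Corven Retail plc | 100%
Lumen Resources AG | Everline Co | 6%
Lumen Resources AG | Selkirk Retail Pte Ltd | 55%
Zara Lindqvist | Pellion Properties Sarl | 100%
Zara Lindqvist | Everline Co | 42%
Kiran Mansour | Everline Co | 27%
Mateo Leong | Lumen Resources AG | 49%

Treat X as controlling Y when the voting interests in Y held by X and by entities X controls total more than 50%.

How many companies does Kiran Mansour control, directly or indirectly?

Kiran holds 51% of Lumen, so Kiran controls Lumen.
Lumen holds 55% of Selkirk, so Kiran controls Selkirk.
No other company's threshold is met.
Kiran controls 2 companies.

2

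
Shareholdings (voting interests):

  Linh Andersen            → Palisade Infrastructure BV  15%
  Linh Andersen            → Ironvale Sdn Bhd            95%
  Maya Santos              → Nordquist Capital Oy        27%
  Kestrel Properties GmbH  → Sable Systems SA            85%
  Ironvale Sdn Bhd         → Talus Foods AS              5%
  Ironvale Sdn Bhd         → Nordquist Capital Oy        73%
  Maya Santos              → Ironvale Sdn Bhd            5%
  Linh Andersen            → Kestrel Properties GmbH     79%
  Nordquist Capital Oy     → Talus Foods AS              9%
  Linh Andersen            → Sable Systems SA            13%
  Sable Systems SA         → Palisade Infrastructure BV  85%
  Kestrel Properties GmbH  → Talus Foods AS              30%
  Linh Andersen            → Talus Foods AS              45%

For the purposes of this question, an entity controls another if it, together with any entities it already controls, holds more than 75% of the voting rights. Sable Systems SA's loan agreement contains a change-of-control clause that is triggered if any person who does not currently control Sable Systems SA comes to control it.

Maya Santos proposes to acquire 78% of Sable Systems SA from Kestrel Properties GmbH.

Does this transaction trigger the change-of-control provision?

Yes

The purchase adds only to Maya's holdings (Kestrel's stake shrinks), so Maya is the only person who could newly come to control Sable.
Maya's largest direct stake is 27% in Nordquist, which does not meet the threshold, so Maya controls no company.
Neither Maya nor any entity Maya controls holds any voting interest in Sable.
So before the transaction, Maya does not control Sable.
After the purchase, Maya holds 78% of Sable directly, and Kestrel's stake falls to 7%.
Maya holds 78% of Sable, so Maya controls Sable.
Maya did not control Sable before and does after, so the clause is triggered.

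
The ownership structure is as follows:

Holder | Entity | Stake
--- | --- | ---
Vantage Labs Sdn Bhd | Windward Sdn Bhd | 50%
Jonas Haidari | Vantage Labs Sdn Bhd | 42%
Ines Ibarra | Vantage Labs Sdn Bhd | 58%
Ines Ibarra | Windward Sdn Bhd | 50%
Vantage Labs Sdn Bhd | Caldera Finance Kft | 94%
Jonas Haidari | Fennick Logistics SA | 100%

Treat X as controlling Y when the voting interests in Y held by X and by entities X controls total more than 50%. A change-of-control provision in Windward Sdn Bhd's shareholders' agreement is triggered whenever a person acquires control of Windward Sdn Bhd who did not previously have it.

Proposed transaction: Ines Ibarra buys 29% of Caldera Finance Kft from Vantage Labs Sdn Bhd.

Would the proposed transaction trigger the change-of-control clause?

The purchase adds only to Ines's holdings (Vantage's stake shrinks), so Ines is the only person who could newly come to control Windward.
Ines holds 58% of Vantage, so Ines controls Vantage.
Ines and Vantage together hold 50% + 50% = 100% of Windward, so Ines controls Windward.
So Ines already controls Windward before the transaction.
After the purchase, Ines holds 29% of Caldera directly, and Vantage's stake falls to 65%.
Ines controlled Windward already, so this is not a new person acquiring control; every other person's position is unchanged or reduced.
No new person acquires control, so the clause is not triggered.

No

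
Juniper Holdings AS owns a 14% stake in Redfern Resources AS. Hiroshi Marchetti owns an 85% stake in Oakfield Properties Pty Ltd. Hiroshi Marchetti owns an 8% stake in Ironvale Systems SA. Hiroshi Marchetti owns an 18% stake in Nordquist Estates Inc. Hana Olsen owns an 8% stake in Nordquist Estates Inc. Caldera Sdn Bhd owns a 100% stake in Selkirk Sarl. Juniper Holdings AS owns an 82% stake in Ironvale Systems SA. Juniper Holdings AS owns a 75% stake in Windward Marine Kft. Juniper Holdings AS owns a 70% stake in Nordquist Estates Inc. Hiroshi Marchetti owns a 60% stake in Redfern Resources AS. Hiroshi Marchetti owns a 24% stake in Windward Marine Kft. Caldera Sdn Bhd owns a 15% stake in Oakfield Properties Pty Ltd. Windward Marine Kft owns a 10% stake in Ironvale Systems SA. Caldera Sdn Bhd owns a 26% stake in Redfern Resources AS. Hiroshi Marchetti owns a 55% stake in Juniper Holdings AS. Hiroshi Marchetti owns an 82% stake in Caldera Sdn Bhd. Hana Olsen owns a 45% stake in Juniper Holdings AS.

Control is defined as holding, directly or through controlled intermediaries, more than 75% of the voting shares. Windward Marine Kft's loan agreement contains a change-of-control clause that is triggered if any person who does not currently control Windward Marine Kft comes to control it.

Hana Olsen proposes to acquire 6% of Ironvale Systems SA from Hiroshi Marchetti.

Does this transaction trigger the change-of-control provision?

No

The purchase adds only to Hana's holdings (Hiroshi's stake shrinks), so Hana is the only person who could newly come to control Windward.
Hana's largest direct stake is 45% in Juniper, which does not meet the threshold, so Hana controls no company.
Neither Hana nor any entity Hana controls holds any voting interest in Windward.
So before the transaction, Hana does not control Windward.
After the purchase, Hana holds 6% of Ironvale directly, and Hiroshi's stake falls to 2%.
Hana's side now holds 6% of Ironvale, not > 75%, so Hana still does not control Ironvale.
After the transaction, neither Hana nor any entity Hana controls holds a voting interest in Windward, so Hana still does not control it.
No new person acquires control, so the clause is not triggered.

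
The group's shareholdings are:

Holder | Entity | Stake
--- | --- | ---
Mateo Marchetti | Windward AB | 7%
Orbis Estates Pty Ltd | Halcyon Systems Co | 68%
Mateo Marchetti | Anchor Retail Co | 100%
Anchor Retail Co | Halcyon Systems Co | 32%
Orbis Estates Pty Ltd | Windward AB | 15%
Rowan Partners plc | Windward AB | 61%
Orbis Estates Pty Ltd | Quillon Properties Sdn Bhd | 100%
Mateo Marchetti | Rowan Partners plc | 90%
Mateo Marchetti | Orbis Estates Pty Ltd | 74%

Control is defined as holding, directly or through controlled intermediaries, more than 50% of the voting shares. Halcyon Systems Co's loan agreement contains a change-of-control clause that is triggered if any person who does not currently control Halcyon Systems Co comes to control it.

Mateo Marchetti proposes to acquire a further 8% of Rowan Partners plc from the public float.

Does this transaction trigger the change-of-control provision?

The purchase changes only Mateo's holdings, so Mateo is the only person who could newly come to control Halcyon.
Mateo holds 100% of Anchor, so Mateo controls Anchor.
Mateo holds 74% of Orbis, so Mateo controls Orbis.
Orbis and Anchor together hold 68% + 32% = 100% of Halcyon, so Mateo controls Halcyon.
So Mateo already controls Halcyon before the transaction.
After the purchase, Mateo's direct stake in Rowan rises to 90% + 8% = 98%.
Mateo controlled Halcyon already, so this is not a new person acquiring control; every other person's position is unchanged or reduced.
No new person acquires control, so the clause is not triggered.

No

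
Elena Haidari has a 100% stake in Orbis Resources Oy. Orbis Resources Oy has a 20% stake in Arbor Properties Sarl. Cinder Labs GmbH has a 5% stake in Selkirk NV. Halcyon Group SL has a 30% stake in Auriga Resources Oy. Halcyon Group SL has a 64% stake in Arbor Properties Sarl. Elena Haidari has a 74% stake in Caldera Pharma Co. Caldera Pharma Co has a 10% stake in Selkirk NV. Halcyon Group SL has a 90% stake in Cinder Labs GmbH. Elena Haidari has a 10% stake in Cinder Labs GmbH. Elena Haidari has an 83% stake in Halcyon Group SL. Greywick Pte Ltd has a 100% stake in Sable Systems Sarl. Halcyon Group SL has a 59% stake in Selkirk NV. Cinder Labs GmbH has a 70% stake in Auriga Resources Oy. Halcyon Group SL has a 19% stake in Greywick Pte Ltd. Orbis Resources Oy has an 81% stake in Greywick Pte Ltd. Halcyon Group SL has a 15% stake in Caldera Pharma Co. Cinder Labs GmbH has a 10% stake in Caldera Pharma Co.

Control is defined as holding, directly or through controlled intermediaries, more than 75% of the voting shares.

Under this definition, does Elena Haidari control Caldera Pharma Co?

Yes

Elena holds 83% of Halcyon, so Elena controls Halcyon.
Elena and Halcyon together hold 10% + 90% = 100% of Cinder, so Elena controls Cinder.
Halcyon and Cinder and Elena together hold 15% + 10% + 74% = 99% of Caldera, so Elena controls Caldera.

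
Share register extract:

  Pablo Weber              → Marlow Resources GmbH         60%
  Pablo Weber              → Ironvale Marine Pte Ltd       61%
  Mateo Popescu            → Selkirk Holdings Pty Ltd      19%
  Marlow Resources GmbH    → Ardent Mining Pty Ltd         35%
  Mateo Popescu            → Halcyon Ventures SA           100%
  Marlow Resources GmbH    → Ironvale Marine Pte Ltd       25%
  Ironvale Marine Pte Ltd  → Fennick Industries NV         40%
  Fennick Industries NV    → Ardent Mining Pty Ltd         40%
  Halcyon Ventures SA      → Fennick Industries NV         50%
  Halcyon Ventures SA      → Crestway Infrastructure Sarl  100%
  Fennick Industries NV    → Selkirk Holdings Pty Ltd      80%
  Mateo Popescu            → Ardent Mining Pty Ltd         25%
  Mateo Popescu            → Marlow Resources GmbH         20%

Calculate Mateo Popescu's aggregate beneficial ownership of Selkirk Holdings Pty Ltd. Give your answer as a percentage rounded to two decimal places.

Mateo reaches Selkirk along 3 paths.
Direct stake: 19% = 19%.
Via Marlow → Ironvale → Fennick: 20% × 25% × 40% × 80% = 1.6%.
Via Halcyon → Fennick: 100% × 50% × 80% = 40%.
Total: 19% + 1.6% + 40% = 60.6%.
Rounded: 60.60%.

60.60%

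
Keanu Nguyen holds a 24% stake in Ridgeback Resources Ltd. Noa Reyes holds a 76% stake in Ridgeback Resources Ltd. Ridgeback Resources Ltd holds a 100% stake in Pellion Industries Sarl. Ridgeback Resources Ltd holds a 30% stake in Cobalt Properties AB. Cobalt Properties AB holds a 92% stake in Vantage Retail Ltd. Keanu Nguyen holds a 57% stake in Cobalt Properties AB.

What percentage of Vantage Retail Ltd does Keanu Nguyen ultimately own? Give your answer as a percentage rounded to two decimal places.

59.06%

Keanu reaches Vantage along 2 paths.
Via Ridgeback → Cobalt: 24% × 30% × 92% = 6.624%.
Via Cobalt: 57% × 92% = 52.44%.
Total: 6.624% + 52.44% = 59.064%.
Rounded: 59.06%.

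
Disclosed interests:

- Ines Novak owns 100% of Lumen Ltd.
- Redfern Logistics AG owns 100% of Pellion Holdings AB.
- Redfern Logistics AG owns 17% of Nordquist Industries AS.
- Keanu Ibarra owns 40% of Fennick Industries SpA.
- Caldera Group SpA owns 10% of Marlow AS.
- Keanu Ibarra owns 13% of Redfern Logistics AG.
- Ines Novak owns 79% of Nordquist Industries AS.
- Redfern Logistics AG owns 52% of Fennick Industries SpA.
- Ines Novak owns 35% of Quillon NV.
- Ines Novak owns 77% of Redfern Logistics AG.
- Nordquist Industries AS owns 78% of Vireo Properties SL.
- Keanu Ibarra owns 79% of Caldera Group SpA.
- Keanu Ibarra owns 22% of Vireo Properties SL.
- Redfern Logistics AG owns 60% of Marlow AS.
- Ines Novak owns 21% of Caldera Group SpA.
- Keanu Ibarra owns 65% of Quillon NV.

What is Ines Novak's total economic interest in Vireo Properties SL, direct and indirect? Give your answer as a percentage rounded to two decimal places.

Ines reaches Vireo along 2 paths.
Via Nordquist: 79% × 78% = 61.62%.
Via Redfern → Nordquist: 77% × 17% × 78% = 10.2102%.
Total: 61.62% + 10.2102% = 71.8302%.
Rounded: 71.83%.

71.83%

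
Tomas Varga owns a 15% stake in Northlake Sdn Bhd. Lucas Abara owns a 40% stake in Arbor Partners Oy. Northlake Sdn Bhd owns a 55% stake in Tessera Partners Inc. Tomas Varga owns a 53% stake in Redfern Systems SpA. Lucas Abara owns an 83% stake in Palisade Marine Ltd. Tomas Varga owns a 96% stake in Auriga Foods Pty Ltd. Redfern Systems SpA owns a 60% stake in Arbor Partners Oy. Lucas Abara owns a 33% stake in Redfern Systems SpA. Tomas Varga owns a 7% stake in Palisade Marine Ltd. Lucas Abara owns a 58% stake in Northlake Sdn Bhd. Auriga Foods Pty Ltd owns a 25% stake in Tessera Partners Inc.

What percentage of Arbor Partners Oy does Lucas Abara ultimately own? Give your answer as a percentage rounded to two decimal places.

Lucas reaches Arbor along 2 paths.
Direct stake: 40% = 40%.
Via Redfern: 33% × 60% = 19.8%.
Total: 40% + 19.8% = 59.8%.
Rounded: 59.80%.

59.80%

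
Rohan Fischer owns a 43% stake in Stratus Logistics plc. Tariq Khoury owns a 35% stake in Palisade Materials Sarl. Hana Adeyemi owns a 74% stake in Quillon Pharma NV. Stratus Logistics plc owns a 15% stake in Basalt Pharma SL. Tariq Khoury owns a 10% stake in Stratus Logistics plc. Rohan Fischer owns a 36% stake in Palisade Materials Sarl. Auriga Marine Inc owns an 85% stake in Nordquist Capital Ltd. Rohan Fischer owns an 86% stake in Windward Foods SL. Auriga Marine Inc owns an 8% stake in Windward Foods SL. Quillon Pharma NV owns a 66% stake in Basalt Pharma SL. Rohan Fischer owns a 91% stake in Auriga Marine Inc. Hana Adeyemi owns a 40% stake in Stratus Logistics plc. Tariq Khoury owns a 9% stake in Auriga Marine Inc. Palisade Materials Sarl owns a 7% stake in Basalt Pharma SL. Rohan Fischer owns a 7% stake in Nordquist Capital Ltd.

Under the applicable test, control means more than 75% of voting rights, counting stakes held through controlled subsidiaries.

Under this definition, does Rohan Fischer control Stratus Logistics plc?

Rohan holds 91% of Auriga, so Rohan controls Auriga.
Auriga and Rohan together hold 85% + 7% = 92% of Nordquist, so Rohan controls Nordquist.
Auriga and Rohan together hold 8% + 86% = 94% of Windward, so Rohan controls Windward.
In Stratus, Rohan's side holds only 43%, not > 75%.
So Rohan does not control Stratus.

No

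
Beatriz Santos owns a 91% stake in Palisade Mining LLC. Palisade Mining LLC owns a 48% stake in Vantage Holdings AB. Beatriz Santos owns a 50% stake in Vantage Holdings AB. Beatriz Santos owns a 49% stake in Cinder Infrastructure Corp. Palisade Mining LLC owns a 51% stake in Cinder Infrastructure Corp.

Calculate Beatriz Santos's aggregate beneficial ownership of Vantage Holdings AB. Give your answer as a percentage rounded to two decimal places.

93.68%

Beatriz reaches Vantage along 2 paths.
Via Palisade: 91% × 48% = 43.68%.
Direct stake: 50% = 50%.
Total: 43.68% + 50% = 93.68%.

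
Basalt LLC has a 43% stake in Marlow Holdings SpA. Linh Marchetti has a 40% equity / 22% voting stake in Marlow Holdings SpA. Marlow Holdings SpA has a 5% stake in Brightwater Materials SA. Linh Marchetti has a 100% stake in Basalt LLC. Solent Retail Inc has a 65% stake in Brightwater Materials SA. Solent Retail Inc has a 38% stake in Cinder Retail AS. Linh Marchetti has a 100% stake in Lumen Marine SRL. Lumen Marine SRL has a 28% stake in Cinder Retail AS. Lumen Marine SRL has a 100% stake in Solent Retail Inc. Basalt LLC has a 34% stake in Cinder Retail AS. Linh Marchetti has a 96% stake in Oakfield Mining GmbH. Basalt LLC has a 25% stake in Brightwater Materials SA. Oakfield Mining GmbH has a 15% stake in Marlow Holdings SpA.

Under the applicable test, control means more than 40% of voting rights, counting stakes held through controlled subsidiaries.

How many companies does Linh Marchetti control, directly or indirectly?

Linh holds 100% of Lumen, so Linh controls Lumen.
Linh holds 100% of Basalt, so Linh controls Basalt.
Linh holds 96% of Oakfield, so Linh controls Oakfield.
Lumen holds 100% of Solent, so Linh controls Solent.
Linh and Basalt and Oakfield together hold 22% + 43% + 15% = 80% of Marlow, so Linh controls Marlow.
Solent and Basalt and Lumen together hold 38% + 34% + 28% = 100% of Cinder, so Linh controls Cinder.
Basalt and Solent and Marlow together hold 25% + 65% + 5% = 95% of Brightwater, so Linh controls Brightwater.
Linh controls 7 companies.

7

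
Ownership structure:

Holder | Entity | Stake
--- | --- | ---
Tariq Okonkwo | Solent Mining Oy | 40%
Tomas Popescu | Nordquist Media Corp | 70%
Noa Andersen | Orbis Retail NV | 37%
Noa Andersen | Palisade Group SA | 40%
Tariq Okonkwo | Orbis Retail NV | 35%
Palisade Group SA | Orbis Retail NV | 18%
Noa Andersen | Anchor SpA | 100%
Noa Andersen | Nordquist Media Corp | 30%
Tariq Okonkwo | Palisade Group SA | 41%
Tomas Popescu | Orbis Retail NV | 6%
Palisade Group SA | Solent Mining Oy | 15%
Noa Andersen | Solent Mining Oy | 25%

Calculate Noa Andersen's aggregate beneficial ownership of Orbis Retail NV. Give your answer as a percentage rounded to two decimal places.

Noa reaches Orbis along 2 paths.
Direct stake: 37% = 37%.
Via Palisade: 40% × 18% = 7.2%.
Total: 37% + 7.2% = 44.2%.
Rounded: 44.20%.

44.20%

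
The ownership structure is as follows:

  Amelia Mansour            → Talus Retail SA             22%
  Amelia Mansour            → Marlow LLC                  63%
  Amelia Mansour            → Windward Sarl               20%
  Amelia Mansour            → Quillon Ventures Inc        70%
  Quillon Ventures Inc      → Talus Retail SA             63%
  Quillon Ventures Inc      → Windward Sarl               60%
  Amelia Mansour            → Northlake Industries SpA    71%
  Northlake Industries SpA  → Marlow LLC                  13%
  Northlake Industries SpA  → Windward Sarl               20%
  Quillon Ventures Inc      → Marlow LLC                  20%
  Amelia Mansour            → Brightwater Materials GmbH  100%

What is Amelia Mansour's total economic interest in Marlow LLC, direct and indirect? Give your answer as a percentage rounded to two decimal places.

Amelia reaches Marlow along 3 paths.
Via Quillon: 70% × 20% = 14%.
Via Northlake: 71% × 13% = 9.23%.
Direct stake: 63% = 63%.
Total: 14% + 9.23% + 63% = 86.23%.

86.23%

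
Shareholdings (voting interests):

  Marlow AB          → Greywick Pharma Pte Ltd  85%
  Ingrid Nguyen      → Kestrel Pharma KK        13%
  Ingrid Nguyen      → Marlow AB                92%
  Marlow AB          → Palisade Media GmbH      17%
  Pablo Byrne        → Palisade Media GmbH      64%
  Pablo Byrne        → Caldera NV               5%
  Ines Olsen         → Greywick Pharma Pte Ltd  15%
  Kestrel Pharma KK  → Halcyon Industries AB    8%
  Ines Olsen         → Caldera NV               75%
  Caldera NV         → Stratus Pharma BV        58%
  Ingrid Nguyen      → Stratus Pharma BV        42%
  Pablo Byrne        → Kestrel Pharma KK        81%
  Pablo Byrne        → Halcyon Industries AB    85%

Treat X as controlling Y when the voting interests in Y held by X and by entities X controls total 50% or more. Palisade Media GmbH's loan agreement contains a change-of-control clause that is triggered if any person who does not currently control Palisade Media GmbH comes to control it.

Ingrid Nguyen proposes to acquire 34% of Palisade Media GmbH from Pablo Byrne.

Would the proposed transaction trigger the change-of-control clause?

The purchase adds only to Ingrid's holdings (Pablo's stake shrinks), so Ingrid is the only person who could newly come to control Palisade.
Ingrid holds 92% of Marlow, so Ingrid controls Marlow.
Marlow holds 85% of Greywick, so Ingrid controls Greywick.
In Palisade, Ingrid's side holds only 17%, not ≥ 50%.
So before the transaction, Ingrid does not control Palisade.
After the purchase, Ingrid holds 34% of Palisade directly, and Pablo's stake falls to 30%.
Marlow and Ingrid together hold 17% + 34% = 51% of Palisade, so Ingrid controls Palisade.
Ingrid did not control Palisade before and does after, so the clause is triggered.

Yes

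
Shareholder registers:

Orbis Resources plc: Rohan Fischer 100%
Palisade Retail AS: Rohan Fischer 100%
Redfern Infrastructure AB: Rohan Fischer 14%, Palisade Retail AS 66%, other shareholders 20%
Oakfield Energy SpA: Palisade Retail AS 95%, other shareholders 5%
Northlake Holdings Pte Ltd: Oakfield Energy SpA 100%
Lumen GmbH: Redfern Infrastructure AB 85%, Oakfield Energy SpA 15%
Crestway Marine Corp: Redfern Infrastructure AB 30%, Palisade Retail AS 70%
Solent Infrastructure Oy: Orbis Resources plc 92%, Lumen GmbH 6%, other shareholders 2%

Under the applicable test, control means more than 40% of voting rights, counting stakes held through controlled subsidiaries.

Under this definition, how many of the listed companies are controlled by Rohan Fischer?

Rohan holds 100% of Orbis, so Rohan controls Orbis.
Rohan holds 100% of Palisade, so Rohan controls Palisade.
Rohan and Palisade together hold 14% + 66% = 80% of Redfern, so Rohan controls Redfern.
Palisade holds 95% of Oakfield, so Rohan controls Oakfield.
Oakfield holds 100% of Northlake, so Rohan controls Northlake.
Redfern and Oakfield together hold 85% + 15% = 100% of Lumen, so Rohan controls Lumen.
Redfern and Palisade together hold 30% + 70% = 100% of Crestway, so Rohan controls Crestway.
Orbis and Lumen together hold 92% + 6% = 98% of Solent, so Rohan controls Solent.
Rohan controls 8 companies.

8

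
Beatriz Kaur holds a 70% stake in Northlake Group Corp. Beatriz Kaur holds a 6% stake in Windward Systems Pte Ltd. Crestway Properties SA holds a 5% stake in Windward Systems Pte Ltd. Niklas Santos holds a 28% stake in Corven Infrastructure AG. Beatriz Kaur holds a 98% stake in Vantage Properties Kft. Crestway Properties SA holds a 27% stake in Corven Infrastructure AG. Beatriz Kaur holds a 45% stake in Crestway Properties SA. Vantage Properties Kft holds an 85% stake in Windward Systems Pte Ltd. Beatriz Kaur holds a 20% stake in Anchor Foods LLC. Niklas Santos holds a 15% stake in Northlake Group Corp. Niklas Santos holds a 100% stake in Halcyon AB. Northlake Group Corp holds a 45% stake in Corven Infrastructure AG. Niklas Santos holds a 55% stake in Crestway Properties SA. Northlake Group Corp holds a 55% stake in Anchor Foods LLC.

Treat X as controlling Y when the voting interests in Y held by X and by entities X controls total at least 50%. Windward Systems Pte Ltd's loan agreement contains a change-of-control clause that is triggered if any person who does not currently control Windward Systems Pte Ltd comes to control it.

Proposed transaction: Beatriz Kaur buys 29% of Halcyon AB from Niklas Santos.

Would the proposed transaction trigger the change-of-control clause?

No

The purchase adds only to Beatriz's holdings (Niklas's stake shrinks), so Beatriz is the only person who could newly come to control Windward.
Beatriz holds 98% of Vantage, so Beatriz controls Vantage.
Vantage and Beatriz together hold 85% + 6% = 91% of Windward, so Beatriz controls Windward.
So Beatriz already controls Windward before the transaction.
After the purchase, Beatriz holds 29% of Halcyon directly, and Niklas's stake falls to 71%.
Beatriz controlled Windward already, so this is not a new person acquiring control; every other person's position is unchanged or reduced.
No new person acquires control, so the clause is not triggered.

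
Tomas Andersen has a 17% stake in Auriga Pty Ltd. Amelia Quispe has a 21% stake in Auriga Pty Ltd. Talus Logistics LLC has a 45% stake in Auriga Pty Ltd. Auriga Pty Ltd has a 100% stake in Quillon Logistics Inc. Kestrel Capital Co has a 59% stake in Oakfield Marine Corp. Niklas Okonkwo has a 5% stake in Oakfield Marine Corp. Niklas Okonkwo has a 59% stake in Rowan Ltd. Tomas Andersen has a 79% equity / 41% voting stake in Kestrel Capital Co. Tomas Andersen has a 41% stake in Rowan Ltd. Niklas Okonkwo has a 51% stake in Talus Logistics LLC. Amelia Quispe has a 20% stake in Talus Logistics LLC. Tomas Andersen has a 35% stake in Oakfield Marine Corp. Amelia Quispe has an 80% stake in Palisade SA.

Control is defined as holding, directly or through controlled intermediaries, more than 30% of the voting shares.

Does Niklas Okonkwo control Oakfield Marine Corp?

Niklas holds 51% of Talus, so Niklas controls Talus.
Niklas holds 59% of Rowan, so Niklas controls Rowan.
Talus holds 45% of Auriga, so Niklas controls Auriga.
Auriga holds 100% of Quillon, so Niklas controls Quillon.
In Oakfield, Niklas's side holds only 5%, not > 30%.
So Niklas does not control Oakfield.

No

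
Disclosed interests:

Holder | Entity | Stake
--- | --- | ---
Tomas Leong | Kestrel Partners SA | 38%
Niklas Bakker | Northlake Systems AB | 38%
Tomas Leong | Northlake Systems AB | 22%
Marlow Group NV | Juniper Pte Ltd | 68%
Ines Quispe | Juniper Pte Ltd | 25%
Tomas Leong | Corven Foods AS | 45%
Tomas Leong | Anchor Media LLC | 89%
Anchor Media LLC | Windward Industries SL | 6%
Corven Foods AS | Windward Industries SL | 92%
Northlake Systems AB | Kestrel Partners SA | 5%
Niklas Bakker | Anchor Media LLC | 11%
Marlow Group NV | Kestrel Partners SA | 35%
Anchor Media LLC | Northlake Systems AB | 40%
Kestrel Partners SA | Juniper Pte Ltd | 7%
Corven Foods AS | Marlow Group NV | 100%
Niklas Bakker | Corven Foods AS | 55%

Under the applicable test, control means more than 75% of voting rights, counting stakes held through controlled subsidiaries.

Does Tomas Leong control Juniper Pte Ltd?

No

Tomas holds 89% of Anchor, so Tomas controls Anchor.
Neither Tomas nor any entity Tomas controls holds any voting interest in Juniper.
So Tomas does not control Juniper.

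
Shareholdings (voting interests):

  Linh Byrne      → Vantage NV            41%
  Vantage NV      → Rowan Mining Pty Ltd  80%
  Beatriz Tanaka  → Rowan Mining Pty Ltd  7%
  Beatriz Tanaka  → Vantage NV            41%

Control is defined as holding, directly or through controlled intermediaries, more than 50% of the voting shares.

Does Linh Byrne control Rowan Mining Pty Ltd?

Linh's largest direct stake is 41% in Vantage, which does not meet the threshold, so Linh controls no company.
Neither Linh nor any entity Linh controls holds any voting interest in Rowan.
So Linh does not control Rowan.

No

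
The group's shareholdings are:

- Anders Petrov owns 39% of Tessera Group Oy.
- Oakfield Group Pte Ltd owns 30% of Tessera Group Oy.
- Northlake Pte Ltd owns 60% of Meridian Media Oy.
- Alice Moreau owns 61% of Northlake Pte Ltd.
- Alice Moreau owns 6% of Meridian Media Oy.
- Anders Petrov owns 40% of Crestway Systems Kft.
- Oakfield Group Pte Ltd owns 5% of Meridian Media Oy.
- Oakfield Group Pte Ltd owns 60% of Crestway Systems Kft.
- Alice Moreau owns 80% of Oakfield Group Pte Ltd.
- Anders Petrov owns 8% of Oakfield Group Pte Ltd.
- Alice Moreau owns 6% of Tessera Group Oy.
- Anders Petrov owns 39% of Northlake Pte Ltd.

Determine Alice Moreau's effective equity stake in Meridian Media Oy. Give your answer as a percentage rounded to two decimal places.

Alice reaches Meridian along 3 paths.
Direct stake: 6% = 6%.
Via Northlake: 61% × 60% = 36.6%.
Via Oakfield: 80% × 5% = 4%.
Total: 6% + 36.6% + 4% = 46.6%.
Rounded: 46.60%.

46.60%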